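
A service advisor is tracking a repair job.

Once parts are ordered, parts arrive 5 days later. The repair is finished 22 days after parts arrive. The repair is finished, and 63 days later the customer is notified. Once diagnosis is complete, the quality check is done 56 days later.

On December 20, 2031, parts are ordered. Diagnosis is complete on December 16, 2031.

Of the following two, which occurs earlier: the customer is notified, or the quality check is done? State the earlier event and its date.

The quality check is done — February 10, 2032

Parts are ordered: Dec 20, 2031.
Parts arrive: Dec 20, 2031 + 5 days = Dec 25, 2031.
The repair is finished: Dec 25, 2031 + 22 days = Jan 16, 2032.
The customer is notified: Jan 16, 2032 + 63 days = Mar 19, 2032.
Diagnosis is complete: Dec 16, 2031.
The quality check is done: Dec 16, 2031 + 56 days = Feb 10, 2032.
Comparing: the customer is notified on Mar 19, 2032 vs the quality check is done on Feb 10, 2032. Earlier: the quality check is done.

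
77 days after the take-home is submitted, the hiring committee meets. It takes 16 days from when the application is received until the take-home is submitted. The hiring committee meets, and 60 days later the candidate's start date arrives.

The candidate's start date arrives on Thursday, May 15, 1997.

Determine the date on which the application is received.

The candidate's start date arrives: May 15, 1997.
The hiring committee meets: May 15, 1997 − 60 days = Mar 16, 1997.
The take-home is submitted: Mar 16, 1997 − 77 days = Dec 29, 1996.
The application is received: Dec 29, 1996 − 16 days = Dec 13, 1996.

Friday, December 13, 1996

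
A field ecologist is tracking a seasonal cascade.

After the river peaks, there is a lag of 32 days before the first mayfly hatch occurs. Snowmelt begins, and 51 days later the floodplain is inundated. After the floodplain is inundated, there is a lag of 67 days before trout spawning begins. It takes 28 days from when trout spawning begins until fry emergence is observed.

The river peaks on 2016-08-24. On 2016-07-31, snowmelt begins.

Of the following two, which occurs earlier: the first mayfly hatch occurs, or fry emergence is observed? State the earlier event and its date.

The first mayfly hatch occurs — 2016-09-25

The river peaks: Aug 24, 2016.
The first mayfly hatch occurs: Aug 24, 2016 + 32 days = Sep 25, 2016.
Snowmelt begins: Jul 31, 2016.
The floodplain is inundated: Jul 31, 2016 + 51 days = Sep 20, 2016.
Trout spawning begins: Sep 20, 2016 + 67 days = Nov 26, 2016.
Fry emergence is observed: Nov 26, 2016 + 28 days = Dec 24, 2016.
Comparing: the first mayfly hatch occurs on Sep 25, 2016 vs fry emergence is observed on Dec 24, 2016. Earlier: the first mayfly hatch occurs.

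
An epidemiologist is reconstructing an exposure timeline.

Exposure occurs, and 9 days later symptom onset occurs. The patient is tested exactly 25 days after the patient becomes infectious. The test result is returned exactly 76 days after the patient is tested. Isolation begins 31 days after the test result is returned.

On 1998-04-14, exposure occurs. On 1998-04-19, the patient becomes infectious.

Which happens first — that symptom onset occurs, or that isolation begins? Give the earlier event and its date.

Exposure occurs: Apr 14, 1998.
Symptom onset occurs: Apr 14, 1998 + 9 days = Apr 23, 1998.
The patient becomes infectious: Apr 19, 1998.
The patient is tested: Apr 19, 1998 + 25 days = May 14, 1998.
The test result is returned: May 14, 1998 + 76 days = Jul 29, 1998.
Isolation begins: Jul 29, 1998 + 31 days = Aug 29, 1998.
Comparing: symptom onset occurs on Apr 23, 1998 vs isolation begins on Aug 29, 1998. Earlier: symptom onset occurs.

Symptom onset occurs — 1998-04-23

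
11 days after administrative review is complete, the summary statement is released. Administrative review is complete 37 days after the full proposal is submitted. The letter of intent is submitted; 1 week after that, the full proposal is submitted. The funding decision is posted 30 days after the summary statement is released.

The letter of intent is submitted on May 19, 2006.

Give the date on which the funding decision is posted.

The letter of intent is submitted: May 19, 2006.
The full proposal is submitted: May 19, 2006 + 1 week = May 26, 2006.
Administrative review is complete: May 26, 2006 + 37 days = Jul 2, 2006.
The summary statement is released: Jul 2, 2006 + 11 days = Jul 13, 2006.
The funding decision is posted: Jul 13, 2006 + 30 days = Aug 12, 2006.

Aug 12, 2006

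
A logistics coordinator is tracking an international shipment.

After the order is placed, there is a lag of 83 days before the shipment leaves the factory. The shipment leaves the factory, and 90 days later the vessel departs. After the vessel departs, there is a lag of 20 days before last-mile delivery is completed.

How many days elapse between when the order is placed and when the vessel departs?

173 days

Causal path: the order is placed → the shipment leaves the factory → the vessel departs.
Total delay along the path: 83 + 90 = 173 days.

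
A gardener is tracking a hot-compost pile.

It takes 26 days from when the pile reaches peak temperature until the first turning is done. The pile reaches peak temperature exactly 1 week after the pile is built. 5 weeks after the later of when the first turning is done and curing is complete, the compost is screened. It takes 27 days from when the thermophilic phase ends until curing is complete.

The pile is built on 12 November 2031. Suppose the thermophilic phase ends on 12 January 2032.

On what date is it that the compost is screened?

14 March 2032

The pile is built: Nov 12, 2031.
The pile reaches peak temperature: Nov 12, 2031 + 1 week = Nov 19, 2031.
The first turning is done: Nov 19, 2031 + 26 days = Dec 15, 2031.
The thermophilic phase ends: Jan 12, 2032.
Curing is complete: Jan 12, 2032 + 27 days = Feb 8, 2032.
Both prerequisites met — the first turning is done (Dec 15, 2031), curing is complete (Feb 8, 2032); the later is Feb 8, 2032.
The compost is screened: Feb 8, 2032 + 5 weeks = Mar 14, 2032.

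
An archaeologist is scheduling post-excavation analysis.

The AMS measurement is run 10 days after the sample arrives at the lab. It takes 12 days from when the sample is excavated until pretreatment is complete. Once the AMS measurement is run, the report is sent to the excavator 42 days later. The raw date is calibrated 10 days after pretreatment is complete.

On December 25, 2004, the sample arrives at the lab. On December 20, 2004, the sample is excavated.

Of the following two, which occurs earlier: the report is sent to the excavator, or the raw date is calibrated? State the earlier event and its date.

The raw date is calibrated — January 11, 2005

The sample arrives at the lab: Dec 25, 2004.
The AMS measurement is run: Dec 25, 2004 + 10 days = Jan 4, 2005.
The report is sent to the excavator: Jan 4, 2005 + 42 days = Feb 15, 2005.
The sample is excavated: Dec 20, 2004.
Pretreatment is complete: Dec 20, 2004 + 12 days = Jan 1, 2005.
The raw date is calibrated: Jan 1, 2005 + 10 days = Jan 11, 2005.
Comparing: the report is sent to the excavator on Feb 15, 2005 vs the raw date is calibrated on Jan 11, 2005. Earlier: the raw date is calibrated.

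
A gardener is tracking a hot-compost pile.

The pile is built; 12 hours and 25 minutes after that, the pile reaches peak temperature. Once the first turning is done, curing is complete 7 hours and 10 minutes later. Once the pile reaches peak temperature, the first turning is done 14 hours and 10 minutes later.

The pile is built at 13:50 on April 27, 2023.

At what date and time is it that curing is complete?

The pile is built: 13:50 Apr 27, 2023.
The pile reaches peak temperature: 13:50 Apr 27, 2023 + 12h25m = 02:15 Apr 28, 2023.
The first turning is done: 02:15 Apr 28, 2023 + 14h10m = 16:25 Apr 28, 2023.
Curing is complete: 16:25 Apr 28, 2023 + 7h10m = 23:35 Apr 28, 2023.

23:35 on April 28, 2023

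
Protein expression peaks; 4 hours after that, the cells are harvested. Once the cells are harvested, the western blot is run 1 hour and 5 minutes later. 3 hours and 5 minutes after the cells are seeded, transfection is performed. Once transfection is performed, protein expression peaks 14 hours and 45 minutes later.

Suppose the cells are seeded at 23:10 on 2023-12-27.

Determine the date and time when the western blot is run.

22:05 on 2023-12-28

The cells are seeded: 23:10 Dec 27, 2023.
Transfection is performed: 23:10 Dec 27, 2023 + 3h05m = 02:15 Dec 28, 2023.
Protein expression peaks: 02:15 Dec 28, 2023 + 14h45m = 17:00 Dec 28, 2023.
The cells are harvested: 17:00 Dec 28, 2023 + 4h = 21:00 Dec 28, 2023.
The western blot is run: 21:00 Dec 28, 2023 + 1h05m = 22:05 Dec 28, 2023.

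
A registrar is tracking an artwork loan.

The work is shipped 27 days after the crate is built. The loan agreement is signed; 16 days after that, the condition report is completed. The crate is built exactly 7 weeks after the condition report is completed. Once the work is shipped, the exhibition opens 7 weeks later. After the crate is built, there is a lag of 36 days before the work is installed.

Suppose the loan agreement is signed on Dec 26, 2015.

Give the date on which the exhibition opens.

The loan agreement is signed: Dec 26, 2015.
The condition report is completed: Dec 26, 2015 + 16 days = Jan 11, 2016.
The crate is built: Jan 11, 2016 + 7 weeks = Feb 29, 2016.
The work is shipped: Feb 29, 2016 + 27 days = Mar 27, 2016.
The exhibition opens: Mar 27, 2016 + 7 weeks = May 15, 2016.

May 15, 2016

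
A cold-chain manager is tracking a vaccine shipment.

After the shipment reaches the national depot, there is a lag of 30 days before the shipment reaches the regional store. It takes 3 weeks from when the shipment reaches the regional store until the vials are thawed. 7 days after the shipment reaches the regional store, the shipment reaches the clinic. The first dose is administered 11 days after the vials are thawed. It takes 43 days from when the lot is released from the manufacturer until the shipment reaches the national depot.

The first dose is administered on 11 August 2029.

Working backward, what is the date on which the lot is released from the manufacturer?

The first dose is administered: Aug 11, 2029.
The vials are thawed: Aug 11, 2029 − 11 days = Jul 31, 2029.
The shipment reaches the regional store: Jul 31, 2029 − 3 weeks = Jul 10, 2029.
The shipment reaches the national depot: Jul 10, 2029 − 30 days = Jun 10, 2029.
The lot is released from the manufacturer: Jun 10, 2029 − 43 days = Apr 28, 2029.

28 April 2029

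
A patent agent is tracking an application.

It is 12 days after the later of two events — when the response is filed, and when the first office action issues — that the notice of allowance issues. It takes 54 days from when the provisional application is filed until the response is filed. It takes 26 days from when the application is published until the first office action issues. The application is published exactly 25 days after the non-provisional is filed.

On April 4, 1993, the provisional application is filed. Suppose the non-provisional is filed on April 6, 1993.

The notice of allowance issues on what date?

The provisional application is filed: Apr 4, 1993.
The response is filed: Apr 4, 1993 + 54 days = May 28, 1993.
The non-provisional is filed: Apr 6, 1993.
The application is published: Apr 6, 1993 + 25 days = May 1, 1993.
The first office action issues: May 1, 1993 + 26 days = May 27, 1993.
Both prerequisites met — the response is filed (May 28, 1993), the first office action issues (May 27, 1993); the later is May 28, 1993.
The notice of allowance issues: May 28, 1993 + 12 days = Jun 9, 1993.

June 9, 1993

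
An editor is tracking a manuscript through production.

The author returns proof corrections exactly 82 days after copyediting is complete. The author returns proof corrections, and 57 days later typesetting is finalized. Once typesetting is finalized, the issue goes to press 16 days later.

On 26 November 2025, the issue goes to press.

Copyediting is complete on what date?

24 June 2025

The issue goes to press: Nov 26, 2025.
Typesetting is finalized: Nov 26, 2025 − 16 days = Nov 10, 2025.
The author returns proof corrections: Nov 10, 2025 − 57 days = Sep 14, 2025.
Copyediting is complete: Sep 14, 2025 − 82 days = Jun 24, 2025.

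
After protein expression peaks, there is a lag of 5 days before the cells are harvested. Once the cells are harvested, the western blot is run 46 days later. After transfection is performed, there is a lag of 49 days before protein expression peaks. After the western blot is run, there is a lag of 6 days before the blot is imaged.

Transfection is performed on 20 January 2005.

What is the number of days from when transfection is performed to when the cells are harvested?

Causal path: transfection is performed → protein expression peaks → the cells are harvested.
Total delay along the path: 49 + 5 = 54 days.

54 days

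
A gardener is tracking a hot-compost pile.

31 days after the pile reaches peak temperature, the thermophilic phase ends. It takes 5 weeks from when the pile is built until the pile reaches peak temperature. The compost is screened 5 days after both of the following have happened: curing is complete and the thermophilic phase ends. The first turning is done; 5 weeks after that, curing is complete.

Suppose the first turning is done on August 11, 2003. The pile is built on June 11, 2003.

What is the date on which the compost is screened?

September 20, 2003

The first turning is done: Aug 11, 2003.
Curing is complete: Aug 11, 2003 + 5 weeks = Sep 15, 2003.
The pile is built: Jun 11, 2003.
The pile reaches peak temperature: Jun 11, 2003 + 5 weeks = Jul 16, 2003.
The thermophilic phase ends: Jul 16, 2003 + 31 days = Aug 16, 2003.
Both prerequisites met — curing is complete (Sep 15, 2003), the thermophilic phase ends (Aug 16, 2003); the later is Sep 15, 2003.
The compost is screened: Sep 15, 2003 + 5 days = Sep 20, 2003.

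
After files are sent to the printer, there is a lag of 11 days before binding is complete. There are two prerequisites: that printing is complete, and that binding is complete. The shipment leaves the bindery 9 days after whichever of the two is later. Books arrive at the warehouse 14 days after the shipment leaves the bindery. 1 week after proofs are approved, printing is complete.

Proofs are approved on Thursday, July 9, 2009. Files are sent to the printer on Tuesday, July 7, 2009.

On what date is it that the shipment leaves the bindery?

Proofs are approved: Jul 9, 2009.
Printing is complete: Jul 9, 2009 + 1 week = Jul 16, 2009.
Files are sent to the printer: Jul 7, 2009.
Binding is complete: Jul 7, 2009 + 11 days = Jul 18, 2009.
Both prerequisites met — printing is complete (Jul 16, 2009), binding is complete (Jul 18, 2009); the later is Jul 18, 2009.
The shipment leaves the bindery: Jul 18, 2009 + 9 days = Jul 27, 2009.

Monday, July 27, 2009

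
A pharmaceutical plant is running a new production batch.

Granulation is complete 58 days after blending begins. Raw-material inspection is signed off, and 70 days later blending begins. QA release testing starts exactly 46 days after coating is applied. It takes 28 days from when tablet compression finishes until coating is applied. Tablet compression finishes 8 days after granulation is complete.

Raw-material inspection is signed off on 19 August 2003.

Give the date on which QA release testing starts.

Raw-material inspection is signed off: Aug 19, 2003.
Blending begins: Aug 19, 2003 + 70 days = Oct 28, 2003.
Granulation is complete: Oct 28, 2003 + 58 days = Dec 25, 2003.
Tablet compression finishes: Dec 25, 2003 + 8 days = Jan 2, 2004.
Coating is applied: Jan 2, 2004 + 28 days = Jan 30, 2004.
QA release testing starts: Jan 30, 2004 + 46 days = Mar 16, 2004.

16 March 2004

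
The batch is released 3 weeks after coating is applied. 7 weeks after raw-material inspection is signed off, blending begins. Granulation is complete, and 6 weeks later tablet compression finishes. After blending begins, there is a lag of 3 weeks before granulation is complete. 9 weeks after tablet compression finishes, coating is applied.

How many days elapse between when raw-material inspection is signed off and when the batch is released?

196 days

Causal path: raw-material inspection is signed off → blending begins → granulation is complete → tablet compression finishes → coating is applied → the batch is released.
Total delay along the path: 7 + 3 + 6 + 9 + 3 weeks = 28 weeks = 196 days.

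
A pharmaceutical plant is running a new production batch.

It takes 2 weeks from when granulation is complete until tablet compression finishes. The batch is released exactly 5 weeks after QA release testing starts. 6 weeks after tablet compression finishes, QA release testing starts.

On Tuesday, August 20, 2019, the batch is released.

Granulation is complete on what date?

Tuesday, May 21, 2019

The batch is released: Aug 20, 2019.
QA release testing starts: Aug 20, 2019 − 5 weeks = Jul 16, 2019.
Tablet compression finishes: Jul 16, 2019 − 6 weeks = Jun 4, 2019.
Granulation is complete: Jun 4, 2019 − 2 weeks = May 21, 2019.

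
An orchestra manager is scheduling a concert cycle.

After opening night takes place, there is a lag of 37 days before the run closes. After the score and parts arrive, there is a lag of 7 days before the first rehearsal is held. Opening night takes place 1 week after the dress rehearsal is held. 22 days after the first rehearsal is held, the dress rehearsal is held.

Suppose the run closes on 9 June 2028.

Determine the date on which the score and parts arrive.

28 March 2028

The run closes: Jun 9, 2028.
Opening night takes place: Jun 9, 2028 − 37 days = May 3, 2028.
The dress rehearsal is held: May 3, 2028 − 1 week = Apr 26, 2028.
The first rehearsal is held: Apr 26, 2028 − 22 days = Apr 4, 2028.
The score and parts arrive: Apr 4, 2028 − 7 days = Mar 28, 2028.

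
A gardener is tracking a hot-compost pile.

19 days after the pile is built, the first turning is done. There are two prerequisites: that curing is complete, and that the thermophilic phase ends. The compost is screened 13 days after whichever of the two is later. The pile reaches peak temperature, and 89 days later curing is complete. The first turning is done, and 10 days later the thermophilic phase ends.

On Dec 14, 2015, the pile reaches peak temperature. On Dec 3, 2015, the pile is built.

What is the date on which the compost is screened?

Mar 25, 2016

The pile reaches peak temperature: Dec 14, 2015.
Curing is complete: Dec 14, 2015 + 89 days = Mar 12, 2016.
The pile is built: Dec 3, 2015.
The first turning is done: Dec 3, 2015 + 19 days = Dec 22, 2015.
The thermophilic phase ends: Dec 22, 2015 + 10 days = Jan 1, 2016.
Both prerequisites met — curing is complete (Mar 12, 2016), the thermophilic phase ends (Jan 1, 2016); the later is Mar 12, 2016.
The compost is screened: Mar 12, 2016 + 13 days = Mar 25, 2016.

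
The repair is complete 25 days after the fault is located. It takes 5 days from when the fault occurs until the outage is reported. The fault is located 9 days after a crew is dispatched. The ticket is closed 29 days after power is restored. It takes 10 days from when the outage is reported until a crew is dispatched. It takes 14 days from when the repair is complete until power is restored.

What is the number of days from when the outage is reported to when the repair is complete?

44 days

Causal path: the outage is reported → a crew is dispatched → the fault is located → the repair is complete.
Total delay along the path: 10 + 9 + 25 = 44 days.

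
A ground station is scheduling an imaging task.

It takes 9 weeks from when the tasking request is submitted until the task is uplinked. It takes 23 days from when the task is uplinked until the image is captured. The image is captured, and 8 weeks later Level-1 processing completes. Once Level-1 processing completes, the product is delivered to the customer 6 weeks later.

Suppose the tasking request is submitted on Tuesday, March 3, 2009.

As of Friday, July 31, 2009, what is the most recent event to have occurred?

The tasking request is submitted: Mar 3, 2009.
The task is uplinked: Mar 3, 2009 + 9 weeks = May 5, 2009.
The image is captured: May 5, 2009 + 23 days = May 28, 2009.
Level-1 processing completes: May 28, 2009 + 8 weeks = Jul 23, 2009.
The product is delivered to the customer: Jul 23, 2009 + 6 weeks = Sep 3, 2009.
Jul 31, 2009 falls between when Level-1 processing completes (Jul 23, 2009) and when the product is delivered to the customer (Sep 3, 2009).

Level-1 processing completes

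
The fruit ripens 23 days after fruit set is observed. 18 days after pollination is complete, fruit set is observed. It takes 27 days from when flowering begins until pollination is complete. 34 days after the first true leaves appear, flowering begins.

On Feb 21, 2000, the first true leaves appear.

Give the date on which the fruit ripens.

Jun 2, 2000

The first true leaves appear: Feb 21, 2000.
Flowering begins: Feb 21, 2000 + 34 days = Mar 26, 2000.
Pollination is complete: Mar 26, 2000 + 27 days = Apr 22, 2000.
Fruit set is observed: Apr 22, 2000 + 18 days = May 10, 2000.
The fruit ripens: May 10, 2000 + 23 days = Jun 2, 2000.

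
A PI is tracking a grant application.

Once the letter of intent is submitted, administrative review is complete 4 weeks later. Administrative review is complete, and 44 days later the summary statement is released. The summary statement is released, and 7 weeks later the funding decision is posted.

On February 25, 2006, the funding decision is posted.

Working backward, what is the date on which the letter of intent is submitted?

October 27, 2005

The funding decision is posted: Feb 25, 2006.
The summary statement is released: Feb 25, 2006 − 7 weeks = Jan 7, 2006.
Administrative review is complete: Jan 7, 2006 − 44 days = Nov 24, 2005.
The letter of intent is submitted: Nov 24, 2005 − 4 weeks = Oct 27, 2005.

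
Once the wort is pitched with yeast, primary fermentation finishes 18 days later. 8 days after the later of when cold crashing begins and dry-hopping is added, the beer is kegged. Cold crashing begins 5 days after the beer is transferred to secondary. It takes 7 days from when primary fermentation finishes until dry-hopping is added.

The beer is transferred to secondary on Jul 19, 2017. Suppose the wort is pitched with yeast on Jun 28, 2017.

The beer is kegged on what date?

The beer is transferred to secondary: Jul 19, 2017.
Cold crashing begins: Jul 19, 2017 + 5 days = Jul 24, 2017.
The wort is pitched with yeast: Jun 28, 2017.
Primary fermentation finishes: Jun 28, 2017 + 18 days = Jul 16, 2017.
Dry-hopping is added: Jul 16, 2017 + 7 days = Jul 23, 2017.
Both prerequisites met — cold crashing begins (Jul 24, 2017), dry-hopping is added (Jul 23, 2017); the later is Jul 24, 2017.
The beer is kegged: Jul 24, 2017 + 8 days = Aug 1, 2017.

Aug 1, 2017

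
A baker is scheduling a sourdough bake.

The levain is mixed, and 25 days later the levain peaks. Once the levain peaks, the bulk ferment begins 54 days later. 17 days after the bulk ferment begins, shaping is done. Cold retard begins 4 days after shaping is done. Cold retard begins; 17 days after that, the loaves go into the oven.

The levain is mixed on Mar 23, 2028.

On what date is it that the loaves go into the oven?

The levain is mixed: Mar 23, 2028.
The levain peaks: Mar 23, 2028 + 25 days = Apr 17, 2028.
The bulk ferment begins: Apr 17, 2028 + 54 days = Jun 10, 2028.
Shaping is done: Jun 10, 2028 + 17 days = Jun 27, 2028.
Cold retard begins: Jun 27, 2028 + 4 days = Jul 1, 2028.
The loaves go into the oven: Jul 1, 2028 + 17 days = Jul 18, 2028.

Jul 18, 2028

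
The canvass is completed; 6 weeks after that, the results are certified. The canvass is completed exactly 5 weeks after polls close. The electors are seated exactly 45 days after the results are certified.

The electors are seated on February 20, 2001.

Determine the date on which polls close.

October 21, 2000

The electors are seated: Feb 20, 2001.
The results are certified: Feb 20, 2001 − 45 days = Jan 6, 2001.
The canvass is completed: Jan 6, 2001 − 6 weeks = Nov 25, 2000.
Polls close: Nov 25, 2000 − 5 weeks = Oct 21, 2000.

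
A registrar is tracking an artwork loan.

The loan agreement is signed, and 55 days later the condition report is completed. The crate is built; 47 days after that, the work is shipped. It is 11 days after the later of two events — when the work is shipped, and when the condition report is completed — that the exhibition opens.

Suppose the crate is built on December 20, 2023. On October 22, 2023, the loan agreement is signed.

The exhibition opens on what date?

The crate is built: Dec 20, 2023.
The work is shipped: Dec 20, 2023 + 47 days = Feb 5, 2024.
The loan agreement is signed: Oct 22, 2023.
The condition report is completed: Oct 22, 2023 + 55 days = Dec 16, 2023.
Both prerequisites met — the work is shipped (Feb 5, 2024), the condition report is completed (Dec 16, 2023); the later is Feb 5, 2024.
The exhibition opens: Feb 5, 2024 + 11 days = Feb 16, 2024.

February 16, 2024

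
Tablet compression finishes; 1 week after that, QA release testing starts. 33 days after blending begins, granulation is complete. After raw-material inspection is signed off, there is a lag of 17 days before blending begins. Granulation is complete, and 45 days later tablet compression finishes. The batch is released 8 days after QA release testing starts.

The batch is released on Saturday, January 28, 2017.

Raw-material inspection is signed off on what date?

Monday, October 10, 2016

The batch is released: Jan 28, 2017.
QA release testing starts: Jan 28, 2017 − 8 days = Jan 20, 2017.
Tablet compression finishes: Jan 20, 2017 − 1 week = Jan 13, 2017.
Granulation is complete: Jan 13, 2017 − 45 days = Nov 29, 2016.
Blending begins: Nov 29, 2016 − 33 days = Oct 27, 2016.
Raw-material inspection is signed off: Oct 27, 2016 − 17 days = Oct 10, 2016.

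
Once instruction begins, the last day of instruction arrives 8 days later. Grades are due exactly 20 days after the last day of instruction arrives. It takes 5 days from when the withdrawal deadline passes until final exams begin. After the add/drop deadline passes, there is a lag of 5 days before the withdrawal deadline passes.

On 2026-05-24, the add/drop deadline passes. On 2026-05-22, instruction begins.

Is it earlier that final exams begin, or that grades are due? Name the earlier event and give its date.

The add/drop deadline passes: May 24, 2026.
The withdrawal deadline passes: May 24, 2026 + 5 days = May 29, 2026.
Final exams begin: May 29, 2026 + 5 days = Jun 3, 2026.
Instruction begins: May 22, 2026.
The last day of instruction arrives: May 22, 2026 + 8 days = May 30, 2026.
Grades are due: May 30, 2026 + 20 days = Jun 19, 2026.
Comparing: final exams begin on Jun 3, 2026 vs grades are due on Jun 19, 2026. Earlier: final exams begin.

Final exams begin — 2026-06-03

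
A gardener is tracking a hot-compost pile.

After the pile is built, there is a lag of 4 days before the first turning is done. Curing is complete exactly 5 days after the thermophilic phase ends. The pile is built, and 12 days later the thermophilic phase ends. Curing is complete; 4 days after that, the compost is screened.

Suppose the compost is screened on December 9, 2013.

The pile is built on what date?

November 18, 2013

The compost is screened: Dec 9, 2013.
Curing is complete: Dec 9, 2013 − 4 days = Dec 5, 2013.
The thermophilic phase ends: Dec 5, 2013 − 5 days = Nov 30, 2013.
The pile is built: Nov 30, 2013 − 12 days = Nov 18, 2013.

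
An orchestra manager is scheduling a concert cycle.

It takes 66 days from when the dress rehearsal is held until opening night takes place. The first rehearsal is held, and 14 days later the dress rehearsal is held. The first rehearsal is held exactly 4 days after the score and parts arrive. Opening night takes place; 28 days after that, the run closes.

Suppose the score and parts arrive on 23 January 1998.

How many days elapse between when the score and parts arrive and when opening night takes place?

Causal path: the score and parts arrive → the first rehearsal is held → the dress rehearsal is held → opening night takes place.
Total delay along the path: 4 + 14 + 66 = 84 days.

84 days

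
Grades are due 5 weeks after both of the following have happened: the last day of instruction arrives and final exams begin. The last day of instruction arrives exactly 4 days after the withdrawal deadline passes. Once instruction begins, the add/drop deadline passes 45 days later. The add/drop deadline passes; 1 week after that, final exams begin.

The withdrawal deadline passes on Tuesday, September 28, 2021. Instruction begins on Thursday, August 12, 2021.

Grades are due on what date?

The withdrawal deadline passes: Sep 28, 2021.
The last day of instruction arrives: Sep 28, 2021 + 4 days = Oct 2, 2021.
Instruction begins: Aug 12, 2021.
The add/drop deadline passes: Aug 12, 2021 + 45 days = Sep 26, 2021.
Final exams begin: Sep 26, 2021 + 1 week = Oct 3, 2021.
Both prerequisites met — the last day of instruction arrives (Oct 2, 2021), final exams begin (Oct 3, 2021); the later is Oct 3, 2021.
Grades are due: Oct 3, 2021 + 5 weeks = Nov 7, 2021.

Sunday, November 7, 2021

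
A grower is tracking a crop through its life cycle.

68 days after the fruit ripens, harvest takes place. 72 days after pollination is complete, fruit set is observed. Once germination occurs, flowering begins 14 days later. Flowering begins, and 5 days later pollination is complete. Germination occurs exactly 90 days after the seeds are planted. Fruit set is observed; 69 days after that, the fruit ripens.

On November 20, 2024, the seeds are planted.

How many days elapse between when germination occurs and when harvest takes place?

228 days

Causal path: germination occurs → flowering begins → pollination is complete → fruit set is observed → the fruit ripens → harvest takes place.
Total delay along the path: 14 + 5 + 72 + 69 + 68 = 228 days.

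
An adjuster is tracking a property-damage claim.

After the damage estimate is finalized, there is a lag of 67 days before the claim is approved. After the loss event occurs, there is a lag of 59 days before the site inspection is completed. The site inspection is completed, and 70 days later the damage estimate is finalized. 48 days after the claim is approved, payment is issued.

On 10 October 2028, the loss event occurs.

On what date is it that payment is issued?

11 June 2029

The loss event occurs: Oct 10, 2028.
The site inspection is completed: Oct 10, 2028 + 59 days = Dec 8, 2028.
The damage estimate is finalized: Dec 8, 2028 + 70 days = Feb 16, 2029.
The claim is approved: Feb 16, 2029 + 67 days = Apr 24, 2029.
Payment is issued: Apr 24, 2029 + 48 days = Jun 11, 2029.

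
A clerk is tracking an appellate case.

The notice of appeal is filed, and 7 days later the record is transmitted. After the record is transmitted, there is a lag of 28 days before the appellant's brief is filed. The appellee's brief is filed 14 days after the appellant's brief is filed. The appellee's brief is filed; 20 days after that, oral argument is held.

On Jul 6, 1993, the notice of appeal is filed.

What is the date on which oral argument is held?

The notice of appeal is filed: Jul 6, 1993.
The record is transmitted: Jul 6, 1993 + 7 days = Jul 13, 1993.
The appellant's brief is filed: Jul 13, 1993 + 28 days = Aug 10, 1993.
The appellee's brief is filed: Aug 10, 1993 + 14 days = Aug 24, 1993.
Oral argument is held: Aug 24, 1993 + 20 days = Sep 13, 1993.

Sep 13, 1993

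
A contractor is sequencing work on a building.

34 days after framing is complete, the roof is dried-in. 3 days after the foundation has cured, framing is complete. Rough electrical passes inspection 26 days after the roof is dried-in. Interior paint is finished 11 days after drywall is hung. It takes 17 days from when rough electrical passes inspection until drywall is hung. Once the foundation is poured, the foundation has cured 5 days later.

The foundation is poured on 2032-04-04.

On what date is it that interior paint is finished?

2032-07-09

The foundation is poured: Apr 4, 2032.
The foundation has cured: Apr 4, 2032 + 5 days = Apr 9, 2032.
Framing is complete: Apr 9, 2032 + 3 days = Apr 12, 2032.
The roof is dried-in: Apr 12, 2032 + 34 days = May 16, 2032.
Rough electrical passes inspection: May 16, 2032 + 26 days = Jun 11, 2032.
Drywall is hung: Jun 11, 2032 + 17 days = Jun 28, 2032.
Interior paint is finished: Jun 28, 2032 + 11 days = Jul 9, 2032.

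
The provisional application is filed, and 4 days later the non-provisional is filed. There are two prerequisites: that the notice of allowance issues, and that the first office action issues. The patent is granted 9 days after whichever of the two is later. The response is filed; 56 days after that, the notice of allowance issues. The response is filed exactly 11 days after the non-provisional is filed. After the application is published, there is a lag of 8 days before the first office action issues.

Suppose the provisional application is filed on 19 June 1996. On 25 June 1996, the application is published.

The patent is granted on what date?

The provisional application is filed: Jun 19, 1996.
The non-provisional is filed: Jun 19, 1996 + 4 days = Jun 23, 1996.
The response is filed: Jun 23, 1996 + 11 days = Jul 4, 1996.
The notice of allowance issues: Jul 4, 1996 + 56 days = Aug 29, 1996.
The application is published: Jun 25, 1996.
The first office action issues: Jun 25, 1996 + 8 days = Jul 3, 1996.
Both prerequisites met — the notice of allowance issues (Aug 29, 1996), the first office action issues (Jul 3, 1996); the later is Aug 29, 1996.
The patent is granted: Aug 29, 1996 + 9 days = Sep 7, 1996.

7 September 1996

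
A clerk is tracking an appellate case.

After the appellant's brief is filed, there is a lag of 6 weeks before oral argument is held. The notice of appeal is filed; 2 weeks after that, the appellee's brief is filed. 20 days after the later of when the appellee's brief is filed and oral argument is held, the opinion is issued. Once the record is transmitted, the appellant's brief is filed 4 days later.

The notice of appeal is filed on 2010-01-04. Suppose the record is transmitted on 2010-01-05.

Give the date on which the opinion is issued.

2010-03-12

The notice of appeal is filed: Jan 4, 2010.
The appellee's brief is filed: Jan 4, 2010 + 2 weeks = Jan 18, 2010.
The record is transmitted: Jan 5, 2010.
The appellant's brief is filed: Jan 5, 2010 + 4 days = Jan 9, 2010.
Oral argument is held: Jan 9, 2010 + 6 weeks = Feb 20, 2010.
Both prerequisites met — the appellee's brief is filed (Jan 18, 2010), oral argument is held (Feb 20, 2010); the later is Feb 20, 2010.
The opinion is issued: Feb 20, 2010 + 20 days = Mar 12, 2010.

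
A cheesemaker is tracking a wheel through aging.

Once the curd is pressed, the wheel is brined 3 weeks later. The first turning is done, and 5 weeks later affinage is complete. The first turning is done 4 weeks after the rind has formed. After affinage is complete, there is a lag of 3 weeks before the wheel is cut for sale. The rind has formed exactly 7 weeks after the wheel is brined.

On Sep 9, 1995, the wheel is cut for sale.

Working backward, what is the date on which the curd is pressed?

Apr 8, 1995

The wheel is cut for sale: Sep 9, 1995.
Affinage is complete: Sep 9, 1995 − 3 weeks = Aug 19, 1995.
The first turning is done: Aug 19, 1995 − 5 weeks = Jul 15, 1995.
The rind has formed: Jul 15, 1995 − 4 weeks = Jun 17, 1995.
The wheel is brined: Jun 17, 1995 − 7 weeks = Apr 29, 1995.
The curd is pressed: Apr 29, 1995 − 3 weeks = Apr 8, 1995.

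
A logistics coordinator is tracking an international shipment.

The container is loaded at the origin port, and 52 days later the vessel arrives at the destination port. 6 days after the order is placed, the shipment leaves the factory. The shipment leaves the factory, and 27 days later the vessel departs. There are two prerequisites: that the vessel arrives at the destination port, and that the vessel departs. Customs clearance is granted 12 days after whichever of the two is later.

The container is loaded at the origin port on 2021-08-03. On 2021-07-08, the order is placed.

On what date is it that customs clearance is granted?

The container is loaded at the origin port: Aug 3, 2021.
The vessel arrives at the destination port: Aug 3, 2021 + 52 days = Sep 24, 2021.
The order is placed: Jul 8, 2021.
The shipment leaves the factory: Jul 8, 2021 + 6 days = Jul 14, 2021.
The vessel departs: Jul 14, 2021 + 27 days = Aug 10, 2021.
Both prerequisites met — the vessel arrives at the destination port (Sep 24, 2021), the vessel departs (Aug 10, 2021); the later is Sep 24, 2021.
Customs clearance is granted: Sep 24, 2021 + 12 days = Oct 6, 2021.

2021-10-06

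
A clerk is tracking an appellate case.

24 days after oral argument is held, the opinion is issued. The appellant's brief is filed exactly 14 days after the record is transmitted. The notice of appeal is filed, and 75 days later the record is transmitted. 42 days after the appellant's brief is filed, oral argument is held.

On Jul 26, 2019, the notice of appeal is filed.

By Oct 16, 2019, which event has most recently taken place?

The record is transmitted

The notice of appeal is filed: Jul 26, 2019.
The record is transmitted: Jul 26, 2019 + 75 days = Oct 9, 2019.
The appellant's brief is filed: Oct 9, 2019 + 14 days = Oct 23, 2019.
Oral argument is held: Oct 23, 2019 + 42 days = Dec 4, 2019.
The opinion is issued: Dec 4, 2019 + 24 days = Dec 28, 2019.
Oct 16, 2019 falls between when the record is transmitted (Oct 9, 2019) and when the appellant's brief is filed (Oct 23, 2019).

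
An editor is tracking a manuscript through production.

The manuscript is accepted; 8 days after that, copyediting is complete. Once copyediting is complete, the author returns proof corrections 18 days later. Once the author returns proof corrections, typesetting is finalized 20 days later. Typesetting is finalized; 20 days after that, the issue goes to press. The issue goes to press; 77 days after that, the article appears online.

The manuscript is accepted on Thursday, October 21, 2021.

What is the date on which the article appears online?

Sunday, March 13, 2022

The manuscript is accepted: Oct 21, 2021.
Copyediting is complete: Oct 21, 2021 + 8 days = Oct 29, 2021.
The author returns proof corrections: Oct 29, 2021 + 18 days = Nov 16, 2021.
Typesetting is finalized: Nov 16, 2021 + 20 days = Dec 6, 2021.
The issue goes to press: Dec 6, 2021 + 20 days = Dec 26, 2021.
The article appears online: Dec 26, 2021 + 77 days = Mar 13, 2022.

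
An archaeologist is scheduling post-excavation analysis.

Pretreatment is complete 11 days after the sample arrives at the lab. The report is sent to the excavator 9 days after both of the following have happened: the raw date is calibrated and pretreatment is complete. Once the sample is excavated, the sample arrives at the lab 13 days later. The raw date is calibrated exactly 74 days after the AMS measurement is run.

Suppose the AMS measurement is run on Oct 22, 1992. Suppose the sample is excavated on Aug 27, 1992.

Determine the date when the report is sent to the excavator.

The AMS measurement is run: Oct 22, 1992.
The raw date is calibrated: Oct 22, 1992 + 74 days = Jan 4, 1993.
The sample is excavated: Aug 27, 1992.
The sample arrives at the lab: Aug 27, 1992 + 13 days = Sep 9, 1992.
Pretreatment is complete: Sep 9, 1992 + 11 days = Sep 20, 1992.
Both prerequisites met — the raw date is calibrated (Jan 4, 1993), pretreatment is complete (Sep 20, 1992); the later is Jan 4, 1993.
The report is sent to the excavator: Jan 4, 1993 + 9 days = Jan 13, 1993.

Jan 13, 1993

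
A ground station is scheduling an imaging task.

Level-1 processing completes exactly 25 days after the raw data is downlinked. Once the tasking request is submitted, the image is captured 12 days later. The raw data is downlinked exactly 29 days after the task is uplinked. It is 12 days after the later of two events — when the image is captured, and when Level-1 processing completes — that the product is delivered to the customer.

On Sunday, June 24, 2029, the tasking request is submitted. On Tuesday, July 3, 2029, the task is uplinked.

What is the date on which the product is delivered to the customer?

Friday, September 7, 2029

The tasking request is submitted: Jun 24, 2029.
The image is captured: Jun 24, 2029 + 12 days = Jul 6, 2029.
The task is uplinked: Jul 3, 2029.
The raw data is downlinked: Jul 3, 2029 + 29 days = Aug 1, 2029.
Level-1 processing completes: Aug 1, 2029 + 25 days = Aug 26, 2029.
Both prerequisites met — the image is captured (Jul 6, 2029), Level-1 processing completes (Aug 26, 2029); the later is Aug 26, 2029.
The product is delivered to the customer: Aug 26, 2029 + 12 days = Sep 7, 2029.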